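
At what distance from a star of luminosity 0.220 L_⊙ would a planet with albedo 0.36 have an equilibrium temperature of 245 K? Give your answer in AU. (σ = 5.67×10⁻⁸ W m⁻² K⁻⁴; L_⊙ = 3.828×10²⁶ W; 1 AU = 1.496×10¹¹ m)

d ≈ 0.484 AU

L = 0.220 × 3.828×10²⁶ = 8.42×10²⁵ W.
From T_eq⁴ = L(1−A)/(16πσd²): d = √[L(1−A)/(16πσT_eq⁴)].
d = √[8.42×10²⁵ × 0.64 / (16π × 5.67×10⁻⁸ × (245)⁴)] = 7.24×10¹⁰ m = 0.484 AU.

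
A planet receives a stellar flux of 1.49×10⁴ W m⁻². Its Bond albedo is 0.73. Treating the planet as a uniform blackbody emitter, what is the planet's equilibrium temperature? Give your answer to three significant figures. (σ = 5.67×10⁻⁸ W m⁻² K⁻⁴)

T_eq ≈ 365 K

Energy balance: absorbed = emitted ⇒ πR²·S(1−A) = 4πR²·σT_eq⁴, so T_eq⁴ = S(1−A)/(4σ).
T_eq = [1.49×10⁴ × 0.27 / (4 × 5.67×10⁻⁸)]^(1/4) = (1.77×10¹⁰)^(1/4) = 365 K.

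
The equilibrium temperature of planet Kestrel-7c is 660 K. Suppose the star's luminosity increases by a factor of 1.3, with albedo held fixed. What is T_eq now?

T_eq ≈ 705 K

T_eq ∝ L^(1/4) · d^(−1/2).
T′ = 660 × 1.3^(1/4) = 705 K.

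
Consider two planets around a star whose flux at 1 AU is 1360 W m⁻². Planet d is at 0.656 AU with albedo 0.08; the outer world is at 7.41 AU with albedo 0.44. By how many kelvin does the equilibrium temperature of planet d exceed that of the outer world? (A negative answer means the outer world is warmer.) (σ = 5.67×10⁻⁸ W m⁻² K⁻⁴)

ΔT ≈ 248.1 K

T_eq = [S₀(1−A)/(4σd²)]^(1/4), so T ∝ (1−A)^(1/4) / √d.
T₁ = [1360×0.92/(4×5.67×10⁻⁸×0.656²)]^(1/4) = 336.49 K.
T₂ = [1360×0.56/(4×5.67×10⁻⁸×7.41²)]^(1/4) = 88.43 K.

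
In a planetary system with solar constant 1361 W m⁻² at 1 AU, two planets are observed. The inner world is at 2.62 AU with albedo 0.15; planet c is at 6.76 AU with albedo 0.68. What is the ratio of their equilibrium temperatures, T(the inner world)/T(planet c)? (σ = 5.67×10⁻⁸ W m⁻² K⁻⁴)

T₁/T₂ ≈ 2.051

T_eq = [S₀(1−A)/(4σd²)]^(1/4), so T ∝ (1−A)^(1/4) / √d.
T₁ = [1361×0.85/(4×5.67×10⁻⁸×2.62²)]^(1/4) = 165.10 K.
T₂ = [1361×0.32/(4×5.67×10⁻⁸×6.76²)]^(1/4) = 80.51 K.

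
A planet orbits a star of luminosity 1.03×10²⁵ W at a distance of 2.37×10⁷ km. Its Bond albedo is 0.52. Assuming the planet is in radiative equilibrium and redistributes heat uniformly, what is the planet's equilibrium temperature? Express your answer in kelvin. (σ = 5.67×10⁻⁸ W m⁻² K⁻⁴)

T_eq ≈ 236 K

d = 2.37×10⁷ km = 2.37×10¹⁰ m.
Flux: S = L/(4πd²) = 1.03×10²⁵/(4π×(2.37×10¹⁰)²) = 1460 W m⁻².
Energy balance: absorbed = emitted ⇒ πR²·S(1−A) = 4πR²·σT_eq⁴, so T_eq⁴ = S(1−A)/(4σ).
T_eq = [1460 × 0.48 / (4 × 5.67×10⁻⁸)]^(1/4) = (3.09×10⁹)^(1/4) = 236 K.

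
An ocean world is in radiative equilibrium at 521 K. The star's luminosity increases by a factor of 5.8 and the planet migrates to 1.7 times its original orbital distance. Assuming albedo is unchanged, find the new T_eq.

T_eq ∝ L^(1/4) · d^(−1/2).
T′ = 521 × 5.8^(1/4) / 1.7^(1/2) = 620 K.

T_eq ≈ 620 K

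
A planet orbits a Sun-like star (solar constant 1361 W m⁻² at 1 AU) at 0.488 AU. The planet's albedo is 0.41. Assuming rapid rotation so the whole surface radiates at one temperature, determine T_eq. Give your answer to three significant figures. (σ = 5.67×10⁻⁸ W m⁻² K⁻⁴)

Flux at 0.488 AU: S = 1361/0.488² = 5720 W m⁻².
Energy balance: absorbed = emitted ⇒ πR²·S(1−A) = 4πR²·σT_eq⁴, so T_eq⁴ = S(1−A)/(4σ).
T_eq = [5720 × 0.59 / (4 × 5.67×10⁻⁸)]^(1/4) = (1.49×10¹⁰)^(1/4) = 349 K.

T_eq ≈ 349 K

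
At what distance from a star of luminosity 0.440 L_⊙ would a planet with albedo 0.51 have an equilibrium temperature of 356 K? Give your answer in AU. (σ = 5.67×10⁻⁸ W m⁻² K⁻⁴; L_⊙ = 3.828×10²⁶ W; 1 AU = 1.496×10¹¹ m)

d ≈ 0.284 AU

L = 0.440 × 3.828×10²⁶ = 1.68×10²⁶ W.
From T_eq⁴ = L(1−A)/(16πσd²): d = √[L(1−A)/(16πσT_eq⁴)].
d = √[1.68×10²⁶ × 0.49 / (16π × 5.67×10⁻⁸ × (356)⁴)] = 4.25×10¹⁰ m = 0.284 AU.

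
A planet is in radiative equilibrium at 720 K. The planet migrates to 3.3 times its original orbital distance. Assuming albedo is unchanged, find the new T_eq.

T_eq ≈ 396 K

T_eq ∝ L^(1/4) · d^(−1/2).
T′ = 720 / 3.3^(1/2) = 396 K.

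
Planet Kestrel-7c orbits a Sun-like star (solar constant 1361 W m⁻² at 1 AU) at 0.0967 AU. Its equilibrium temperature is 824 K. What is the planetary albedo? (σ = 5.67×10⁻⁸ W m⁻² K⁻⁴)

A ≈ 0.28

Flux at 0.0967 AU: S = 1361/0.0967² = 1.46×10⁵ W m⁻².
From T_eq⁴ = S(1−A)/(4σ): 1−A = 4σT_eq⁴/S.
1−A = 4 × 5.67×10⁻⁸ × (824)⁴ / 1.46×10⁵ = 0.718.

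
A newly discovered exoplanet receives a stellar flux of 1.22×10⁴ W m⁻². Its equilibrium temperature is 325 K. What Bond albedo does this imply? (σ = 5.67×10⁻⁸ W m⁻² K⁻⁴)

A ≈ 0.79

From T_eq⁴ = S(1−A)/(4σ): 1−A = 4σT_eq⁴/S.
1−A = 4 × 5.67×10⁻⁸ × (325)⁴ / 1.22×10⁴ = 0.207.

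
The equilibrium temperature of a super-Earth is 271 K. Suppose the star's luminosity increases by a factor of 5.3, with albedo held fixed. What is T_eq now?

T_eq ≈ 411 K

T_eq ∝ L^(1/4) · d^(−1/2).
T′ = 271 × 5.3^(1/4) = 411 K.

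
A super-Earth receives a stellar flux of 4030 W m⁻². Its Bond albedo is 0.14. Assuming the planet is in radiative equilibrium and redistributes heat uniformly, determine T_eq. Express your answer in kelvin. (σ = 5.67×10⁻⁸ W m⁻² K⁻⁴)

T_eq ≈ 352 K

Energy balance: absorbed = emitted ⇒ πR²·S(1−A) = 4πR²·σT_eq⁴, so T_eq⁴ = S(1−A)/(4σ).
T_eq = [4030 × 0.86 / (4 × 5.67×10⁻⁸)]^(1/4) = (1.53×10¹⁰)^(1/4) = 352 K.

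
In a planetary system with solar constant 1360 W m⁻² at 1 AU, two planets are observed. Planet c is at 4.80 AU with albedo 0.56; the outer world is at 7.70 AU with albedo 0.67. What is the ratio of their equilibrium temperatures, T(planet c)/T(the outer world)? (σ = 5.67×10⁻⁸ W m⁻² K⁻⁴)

T₁/T₂ ≈ 1.361

T_eq = [S₀(1−A)/(4σd²)]^(1/4), so T ∝ (1−A)^(1/4) / √d.
T₁ = [1360×0.44/(4×5.67×10⁻⁸×4.80²)]^(1/4) = 103.45 K.
T₂ = [1360×0.33/(4×5.67×10⁻⁸×7.70²)]^(1/4) = 76.01 K.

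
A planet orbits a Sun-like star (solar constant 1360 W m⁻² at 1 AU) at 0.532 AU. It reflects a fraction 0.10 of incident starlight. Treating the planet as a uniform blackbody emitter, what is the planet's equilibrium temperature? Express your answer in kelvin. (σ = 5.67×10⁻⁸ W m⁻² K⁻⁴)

Flux at 0.532 AU: S = 1360/0.532² = 4810 W m⁻².
Energy balance: absorbed = emitted ⇒ πR²·S(1−A) = 4πR²·σT_eq⁴, so T_eq⁴ = S(1−A)/(4σ).
T_eq = [4810 × 0.90 / (4 × 5.67×10⁻⁸)]^(1/4) = (1.91×10¹⁰)^(1/4) = 372 K.

T_eq ≈ 372 K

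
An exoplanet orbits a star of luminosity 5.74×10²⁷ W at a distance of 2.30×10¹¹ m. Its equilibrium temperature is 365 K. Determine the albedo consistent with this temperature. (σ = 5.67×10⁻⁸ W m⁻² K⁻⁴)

A ≈ 0.53

Flux: S = L/(4πd²) = 5.74×10²⁷/(4π×(2.30×10¹¹)²) = 8630 W m⁻².
From T_eq⁴ = S(1−A)/(4σ): 1−A = 4σT_eq⁴/S.
1−A = 4 × 5.67×10⁻⁸ × (365)⁴ / 8630 = 0.466.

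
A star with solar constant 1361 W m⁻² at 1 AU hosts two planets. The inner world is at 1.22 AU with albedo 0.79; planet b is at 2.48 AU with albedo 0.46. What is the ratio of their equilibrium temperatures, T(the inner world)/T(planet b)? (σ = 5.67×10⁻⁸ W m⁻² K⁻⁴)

T₁/T₂ ≈ 1.126

T_eq = [S₀(1−A)/(4σd²)]^(1/4), so T ∝ (1−A)^(1/4) / √d.
T₁ = [1361×0.21/(4×5.67×10⁻⁸×1.22²)]^(1/4) = 170.58 K.
T₂ = [1361×0.54/(4×5.67×10⁻⁸×2.48²)]^(1/4) = 151.50 K.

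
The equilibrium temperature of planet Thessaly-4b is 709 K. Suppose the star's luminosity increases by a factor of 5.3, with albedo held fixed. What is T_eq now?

T_eq ≈ 1080 K

T_eq ∝ L^(1/4) · d^(−1/2).
T′ = 709 × 5.3^(1/4) = 1080 K.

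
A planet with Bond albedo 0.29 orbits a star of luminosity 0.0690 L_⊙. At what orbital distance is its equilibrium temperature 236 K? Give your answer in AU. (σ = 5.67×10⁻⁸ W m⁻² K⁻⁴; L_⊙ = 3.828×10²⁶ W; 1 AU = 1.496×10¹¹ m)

d ≈ 0.308 AU

L = 0.0690 × 3.828×10²⁶ = 2.64×10²⁵ W.
From T_eq⁴ = L(1−A)/(16πσd²): d = √[L(1−A)/(16πσT_eq⁴)].
d = √[2.64×10²⁵ × 0.71 / (16π × 5.67×10⁻⁸ × (236)⁴)] = 4.61×10¹⁰ m = 0.308 AU.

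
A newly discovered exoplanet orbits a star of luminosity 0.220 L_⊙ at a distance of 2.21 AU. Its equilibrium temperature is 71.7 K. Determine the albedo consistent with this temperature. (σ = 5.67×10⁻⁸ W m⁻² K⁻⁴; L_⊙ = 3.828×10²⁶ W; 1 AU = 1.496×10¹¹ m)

A ≈ 0.90

d = 2.21 AU = 3.31×10¹¹ m.
L = 0.220 × 3.828×10²⁶ = 8.42×10²⁵ W.
Flux: S = L/(4πd²) = 8.42×10²⁵/(4π×(3.31×10¹¹)²) = 61.3 W m⁻².
From T_eq⁴ = S(1−A)/(4σ): 1−A = 4σT_eq⁴/S.
1−A = 4 × 5.67×10⁻⁸ × (71.7)⁴ / 61.3 = 0.098.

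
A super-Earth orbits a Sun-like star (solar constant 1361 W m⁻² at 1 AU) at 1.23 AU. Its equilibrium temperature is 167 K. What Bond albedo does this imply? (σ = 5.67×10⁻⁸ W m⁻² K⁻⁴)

A ≈ 0.80

Flux at 1.23 AU: S = 1361/1.23² = 900 W m⁻².
From T_eq⁴ = S(1−A)/(4σ): 1−A = 4σT_eq⁴/S.
1−A = 4 × 5.67×10⁻⁸ × (167)⁴ / 900 = 0.196.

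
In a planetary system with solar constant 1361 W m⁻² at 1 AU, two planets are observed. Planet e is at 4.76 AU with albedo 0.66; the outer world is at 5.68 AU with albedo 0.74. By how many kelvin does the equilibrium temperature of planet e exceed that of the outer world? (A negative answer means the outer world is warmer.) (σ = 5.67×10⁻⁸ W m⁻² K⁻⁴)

T_eq = [S₀(1−A)/(4σd²)]^(1/4), so T ∝ (1−A)^(1/4) / √d.
T₁ = [1361×0.34/(4×5.67×10⁻⁸×4.76²)]^(1/4) = 97.41 K.
T₂ = [1361×0.26/(4×5.67×10⁻⁸×5.68²)]^(1/4) = 83.39 K.

ΔT ≈ 14.0 K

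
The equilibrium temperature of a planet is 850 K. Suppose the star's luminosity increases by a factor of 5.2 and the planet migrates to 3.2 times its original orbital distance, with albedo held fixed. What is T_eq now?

T_eq ≈ 718 K

T_eq ∝ L^(1/4) · d^(−1/2).
T′ = 850 × 5.2^(1/4) / 3.2^(1/2) = 718 K.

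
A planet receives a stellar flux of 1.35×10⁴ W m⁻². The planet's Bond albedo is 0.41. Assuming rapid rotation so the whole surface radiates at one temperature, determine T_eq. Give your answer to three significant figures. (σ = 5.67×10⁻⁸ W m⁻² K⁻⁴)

T_eq ≈ 433 K

Energy balance: absorbed = emitted ⇒ πR²·S(1−A) = 4πR²·σT_eq⁴, so T_eq⁴ = S(1−A)/(4σ).
T_eq = [1.35×10⁴ × 0.59 / (4 × 5.67×10⁻⁸)]^(1/4) = (3.51×10¹⁰)^(1/4) = 433 K.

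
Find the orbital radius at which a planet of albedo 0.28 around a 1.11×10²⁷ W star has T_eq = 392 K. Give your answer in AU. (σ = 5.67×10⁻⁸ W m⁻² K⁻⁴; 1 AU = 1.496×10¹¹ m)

d ≈ 0.728 AU

From T_eq⁴ = L(1−A)/(16πσd²): d = √[L(1−A)/(16πσT_eq⁴)].
d = √[1.11×10²⁷ × 0.72 / (16π × 5.67×10⁻⁸ × (392)⁴)] = 1.09×10¹¹ m = 0.728 AU.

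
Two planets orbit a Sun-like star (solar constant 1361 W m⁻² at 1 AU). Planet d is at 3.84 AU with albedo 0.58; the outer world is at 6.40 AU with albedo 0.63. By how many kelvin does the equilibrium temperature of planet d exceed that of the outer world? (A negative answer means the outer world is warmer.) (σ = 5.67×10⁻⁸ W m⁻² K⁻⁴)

ΔT ≈ 28.5 K

T_eq = [S₀(1−A)/(4σd²)]^(1/4), so T ∝ (1−A)^(1/4) / √d.
T₁ = [1361×0.42/(4×5.67×10⁻⁸×3.84²)]^(1/4) = 114.34 K.
T₂ = [1361×0.37/(4×5.67×10⁻⁸×6.40²)]^(1/4) = 85.81 K.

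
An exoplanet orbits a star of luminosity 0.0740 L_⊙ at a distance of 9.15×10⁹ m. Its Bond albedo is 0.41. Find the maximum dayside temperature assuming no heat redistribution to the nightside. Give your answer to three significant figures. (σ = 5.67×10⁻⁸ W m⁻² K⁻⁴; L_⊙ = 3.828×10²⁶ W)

T_ss ≈ 728 K

L = 0.0740 × 3.828×10²⁶ = 2.83×10²⁵ W.
Flux: S = L/(4πd²) = 2.83×10²⁵/(4π×(9.15×10⁹)²) = 2.69×10⁴ W m⁻².
With no redistribution each surface element balances locally: S(1−A) = σT⁴.
T = [2.69×10⁴ × 0.59 / 5.67×10⁻⁸]^(1/4) = (2.80×10¹¹)^(1/4) = 728 K.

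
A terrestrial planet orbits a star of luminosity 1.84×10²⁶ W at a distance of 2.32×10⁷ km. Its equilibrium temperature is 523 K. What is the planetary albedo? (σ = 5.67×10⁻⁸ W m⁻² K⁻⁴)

A ≈ 0.38

d = 2.32×10⁷ km = 2.32×10¹⁰ m.
Flux: S = L/(4πd²) = 1.84×10²⁶/(4π×(2.32×10¹⁰)²) = 2.72×10⁴ W m⁻².
From T_eq⁴ = S(1−A)/(4σ): 1−A = 4σT_eq⁴/S.
1−A = 4 × 5.67×10⁻⁸ × (523)⁴ / 2.72×10⁴ = 0.624.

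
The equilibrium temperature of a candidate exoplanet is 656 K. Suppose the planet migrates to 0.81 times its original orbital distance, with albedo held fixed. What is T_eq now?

T_eq ≈ 729 K

T_eq ∝ L^(1/4) · d^(−1/2).
T′ = 656 / 0.81^(1/2) = 729 K.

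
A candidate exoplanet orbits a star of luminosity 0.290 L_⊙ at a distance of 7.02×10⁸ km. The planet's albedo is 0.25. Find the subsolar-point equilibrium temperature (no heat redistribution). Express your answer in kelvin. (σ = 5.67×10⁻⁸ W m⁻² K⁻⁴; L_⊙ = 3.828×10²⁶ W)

d = 7.02×10⁸ km = 7.02×10¹¹ m.
L = 0.290 × 3.828×10²⁶ = 1.11×10²⁶ W.
Flux: S = L/(4πd²) = 1.11×10²⁶/(4π×(7.02×10¹¹)²) = 17.9 W m⁻².
At the subsolar point the surface absorbs S(1−A) and emits σT⁴ per unit area — no factor of 4, since only the local patch is in balance.
T = [17.9 × 0.75 / 5.67×10⁻⁸]^(1/4) = (2.37×10⁸)^(1/4) = 124 K.

T_ss ≈ 124 K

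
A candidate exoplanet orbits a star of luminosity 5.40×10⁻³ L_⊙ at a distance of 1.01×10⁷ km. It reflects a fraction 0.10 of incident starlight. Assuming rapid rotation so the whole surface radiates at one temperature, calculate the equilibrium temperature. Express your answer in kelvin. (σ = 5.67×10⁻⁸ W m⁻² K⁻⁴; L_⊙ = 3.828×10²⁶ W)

d = 1.01×10⁷ km = 1.01×10¹⁰ m.
L = 5.40×10⁻³ × 3.828×10²⁶ = 2.07×10²⁴ W.
Flux: S = L/(4πd²) = 2.07×10²⁴/(4π×(1.01×10¹⁰)²) = 1610 W m⁻².
Energy balance: absorbed = emitted ⇒ πR²·S(1−A) = 4πR²·σT_eq⁴, so T_eq⁴ = S(1−A)/(4σ).
T_eq = [1610 × 0.90 / (4 × 5.67×10⁻⁸)]^(1/4) = (6.40×10⁹)^(1/4) = 283 K.

T_eq ≈ 283 K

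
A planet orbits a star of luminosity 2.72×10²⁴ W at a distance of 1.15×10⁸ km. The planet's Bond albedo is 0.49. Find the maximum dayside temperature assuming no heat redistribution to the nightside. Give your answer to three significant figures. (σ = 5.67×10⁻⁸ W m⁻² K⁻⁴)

d = 1.15×10⁸ km = 1.15×10¹¹ m.
Flux: S = L/(4πd²) = 2.72×10²⁴/(4π×(1.15×10¹¹)²) = 16.4 W m⁻².
With no redistribution each surface element balances locally: S(1−A) = σT⁴.
T = [16.4 × 0.51 / 5.67×10⁻⁸]^(1/4) = (1.47×10⁸)^(1/4) = 110 K.

T_ss ≈ 110 K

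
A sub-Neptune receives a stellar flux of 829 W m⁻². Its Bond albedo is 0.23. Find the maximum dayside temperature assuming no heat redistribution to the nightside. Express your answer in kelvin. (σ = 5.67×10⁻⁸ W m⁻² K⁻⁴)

With no redistribution each surface element balances locally: S(1−A) = σT⁴.
T = [829 × 0.77 / 5.67×10⁻⁸]^(1/4) = (1.13×10¹⁰)^(1/4) = 326 K.

T_ss ≈ 326 K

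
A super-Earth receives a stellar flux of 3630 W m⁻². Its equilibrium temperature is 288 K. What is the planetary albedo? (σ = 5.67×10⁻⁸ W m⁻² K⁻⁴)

From T_eq⁴ = S(1−A)/(4σ): 1−A = 4σT_eq⁴/S.
1−A = 4 × 5.67×10⁻⁸ × (288)⁴ / 3630 = 0.430.

A ≈ 0.57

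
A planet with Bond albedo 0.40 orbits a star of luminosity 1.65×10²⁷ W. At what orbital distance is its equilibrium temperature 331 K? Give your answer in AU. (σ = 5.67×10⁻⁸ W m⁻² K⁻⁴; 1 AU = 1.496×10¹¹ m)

From T_eq⁴ = L(1−A)/(16πσd²): d = √[L(1−A)/(16πσT_eq⁴)].
d = √[1.65×10²⁷ × 0.60 / (16π × 5.67×10⁻⁸ × (331)⁴)] = 1.70×10¹¹ m = 1.14 AU.

d ≈ 1.14 AU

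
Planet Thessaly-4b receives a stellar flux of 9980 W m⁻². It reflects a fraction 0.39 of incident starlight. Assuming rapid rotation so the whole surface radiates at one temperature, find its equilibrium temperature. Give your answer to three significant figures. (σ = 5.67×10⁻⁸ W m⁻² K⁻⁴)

T_eq ≈ 405 K

Energy balance: absorbed = emitted ⇒ πR²·S(1−A) = 4πR²·σT_eq⁴, so T_eq⁴ = S(1−A)/(4σ).
T_eq = [9980 × 0.61 / (4 × 5.67×10⁻⁸)]^(1/4) = (2.68×10¹⁰)^(1/4) = 405 K.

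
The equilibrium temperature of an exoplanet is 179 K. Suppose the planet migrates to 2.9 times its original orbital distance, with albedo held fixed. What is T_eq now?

T_eq ∝ L^(1/4) · d^(−1/2).
T′ = 179 / 2.9^(1/2) = 105 K.

T_eq ≈ 105 K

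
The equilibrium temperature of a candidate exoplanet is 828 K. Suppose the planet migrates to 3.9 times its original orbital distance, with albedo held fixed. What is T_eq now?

T_eq ∝ L^(1/4) · d^(−1/2).
T′ = 828 / 3.9^(1/2) = 419 K.

T_eq ≈ 419 K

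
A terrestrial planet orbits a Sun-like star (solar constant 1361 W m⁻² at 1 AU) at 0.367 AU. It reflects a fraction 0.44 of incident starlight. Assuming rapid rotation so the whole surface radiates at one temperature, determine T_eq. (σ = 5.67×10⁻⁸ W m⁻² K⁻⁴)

T_eq ≈ 397 K

Flux at 0.367 AU: S = 1361/0.367² = 1.01×10⁴ W m⁻².
Energy balance: absorbed = emitted ⇒ πR²·S(1−A) = 4πR²·σT_eq⁴, so T_eq⁴ = S(1−A)/(4σ).
T_eq = [1.01×10⁴ × 0.56 / (4 × 5.67×10⁻⁸)]^(1/4) = (2.50×10¹⁰)^(1/4) = 397 K.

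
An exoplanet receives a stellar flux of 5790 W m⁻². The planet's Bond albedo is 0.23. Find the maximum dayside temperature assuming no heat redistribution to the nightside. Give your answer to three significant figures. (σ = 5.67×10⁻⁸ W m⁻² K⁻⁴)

T_ss ≈ 530 K

With no redistribution each surface element balances locally: S(1−A) = σT⁴.
T = [5790 × 0.77 / 5.67×10⁻⁸]^(1/4) = (7.86×10¹⁰)^(1/4) = 530 K.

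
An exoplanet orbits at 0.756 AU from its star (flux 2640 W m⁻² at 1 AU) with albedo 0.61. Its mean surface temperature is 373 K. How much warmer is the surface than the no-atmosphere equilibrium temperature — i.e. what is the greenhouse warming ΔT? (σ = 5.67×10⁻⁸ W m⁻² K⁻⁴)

S = 2640/0.756² = 4619 W m⁻².
T_eq = [S(1−A)/(4σ)]^(1/4) = [4619×0.39/(4×5.67×10⁻⁸)]^(1/4) = 298.5 K.
ΔT = T_surf − T_eq = 373 − 298.5.

ΔT ≈ 74.5 K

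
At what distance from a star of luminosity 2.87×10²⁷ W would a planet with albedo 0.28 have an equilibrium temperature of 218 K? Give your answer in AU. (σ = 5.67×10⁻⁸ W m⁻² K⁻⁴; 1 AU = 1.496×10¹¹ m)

d ≈ 3.79 AU

From T_eq⁴ = L(1−A)/(16πσd²): d = √[L(1−A)/(16πσT_eq⁴)].
d = √[2.87×10²⁷ × 0.72 / (16π × 5.67×10⁻⁸ × (218)⁴)] = 5.67×10¹¹ m = 3.79 AU.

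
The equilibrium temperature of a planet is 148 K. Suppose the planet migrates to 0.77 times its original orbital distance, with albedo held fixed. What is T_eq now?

T_eq ∝ L^(1/4) · d^(−1/2).
T′ = 148 / 0.77^(1/2) = 169 K.

T_eq ≈ 169 K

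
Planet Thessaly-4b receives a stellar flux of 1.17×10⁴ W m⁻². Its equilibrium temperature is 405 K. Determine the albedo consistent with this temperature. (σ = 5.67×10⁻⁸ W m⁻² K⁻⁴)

From T_eq⁴ = S(1−A)/(4σ): 1−A = 4σT_eq⁴/S.
1−A = 4 × 5.67×10⁻⁸ × (405)⁴ / 1.17×10⁴ = 0.522.

A ≈ 0.48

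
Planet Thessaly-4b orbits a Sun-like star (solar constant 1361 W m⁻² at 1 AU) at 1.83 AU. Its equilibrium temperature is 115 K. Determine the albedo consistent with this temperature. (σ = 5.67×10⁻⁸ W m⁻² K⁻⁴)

Flux at 1.83 AU: S = 1361/1.83² = 406 W m⁻².
From T_eq⁴ = S(1−A)/(4σ): 1−A = 4σT_eq⁴/S.
1−A = 4 × 5.67×10⁻⁸ × (115)⁴ / 406 = 0.098.

A ≈ 0.90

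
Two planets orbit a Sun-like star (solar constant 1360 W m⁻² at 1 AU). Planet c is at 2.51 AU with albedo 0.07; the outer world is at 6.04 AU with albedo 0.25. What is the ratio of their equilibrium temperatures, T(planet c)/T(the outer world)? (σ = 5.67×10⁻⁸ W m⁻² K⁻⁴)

T_eq = [S₀(1−A)/(4σd²)]^(1/4), so T ∝ (1−A)^(1/4) / √d.
T₁ = [1360×0.93/(4×5.67×10⁻⁸×2.51²)]^(1/4) = 172.49 K.
T₂ = [1360×0.75/(4×5.67×10⁻⁸×6.04²)]^(1/4) = 105.37 K.

T₁/T₂ ≈ 1.637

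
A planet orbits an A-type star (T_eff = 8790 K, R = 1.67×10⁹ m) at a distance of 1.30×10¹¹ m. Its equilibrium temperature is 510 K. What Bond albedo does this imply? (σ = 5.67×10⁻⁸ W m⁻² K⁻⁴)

L = 4πR_⋆²σT_⋆⁴ = 4π(1.67×10⁹)² × 5.67×10⁻⁸ × (8790)⁴ = 1.19×10²⁸ W.
S = L/(4πd²) = 5.59×10⁴ W m⁻².
From T_eq⁴ = S(1−A)/(4σ): 1−A = 4σT_eq⁴/S.
1−A = 4 × 5.67×10⁻⁸ × (510)⁴ / 5.59×10⁴ = 0.275.

A ≈ 0.73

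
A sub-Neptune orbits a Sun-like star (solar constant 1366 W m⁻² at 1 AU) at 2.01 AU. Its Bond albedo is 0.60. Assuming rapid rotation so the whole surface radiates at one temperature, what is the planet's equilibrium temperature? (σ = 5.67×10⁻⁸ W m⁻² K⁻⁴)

T_eq ≈ 156 K

Flux at 2.01 AU: S = 1366/2.01² = 338 W m⁻².
Energy balance: absorbed = emitted ⇒ πR²·S(1−A) = 4πR²·σT_eq⁴, so T_eq⁴ = S(1−A)/(4σ).
T_eq = [338 × 0.40 / (4 × 5.67×10⁻⁸)]^(1/4) = (5.96×10⁸)^(1/4) = 156 K.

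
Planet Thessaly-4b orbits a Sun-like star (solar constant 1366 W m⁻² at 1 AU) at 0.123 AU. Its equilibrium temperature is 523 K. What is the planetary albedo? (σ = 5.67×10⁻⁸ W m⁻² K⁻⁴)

Flux at 0.123 AU: S = 1366/0.123² = 9.03×10⁴ W m⁻².
From T_eq⁴ = S(1−A)/(4σ): 1−A = 4σT_eq⁴/S.
1−A = 4 × 5.67×10⁻⁸ × (523)⁴ / 9.03×10⁴ = 0.188.

A ≈ 0.81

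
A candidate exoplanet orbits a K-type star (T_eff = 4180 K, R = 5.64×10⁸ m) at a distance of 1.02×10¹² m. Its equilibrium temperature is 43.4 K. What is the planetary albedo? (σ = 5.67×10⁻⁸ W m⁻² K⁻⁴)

L = 4πR_⋆²σT_⋆⁴ = 4π(5.64×10⁸)² × 5.67×10⁻⁸ × (4180)⁴ = 6.92×10²⁵ W.
S = L/(4πd²) = 5.29 W m⁻².
From T_eq⁴ = S(1−A)/(4σ): 1−A = 4σT_eq⁴/S.
1−A = 4 × 5.67×10⁻⁸ × (43.4)⁴ / 5.29 = 0.152.

A ≈ 0.85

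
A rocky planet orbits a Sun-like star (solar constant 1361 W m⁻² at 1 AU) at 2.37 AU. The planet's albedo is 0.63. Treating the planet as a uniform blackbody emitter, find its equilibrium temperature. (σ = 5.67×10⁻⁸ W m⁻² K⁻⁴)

Flux at 2.37 AU: S = 1361/2.37² = 242 W m⁻².
Energy balance: absorbed = emitted ⇒ πR²·S(1−A) = 4πR²·σT_eq⁴, so T_eq⁴ = S(1−A)/(4σ).
T_eq = [242 × 0.37 / (4 × 5.67×10⁻⁸)]^(1/4) = (3.95×10⁸)^(1/4) = 141 K.

T_eq ≈ 141 K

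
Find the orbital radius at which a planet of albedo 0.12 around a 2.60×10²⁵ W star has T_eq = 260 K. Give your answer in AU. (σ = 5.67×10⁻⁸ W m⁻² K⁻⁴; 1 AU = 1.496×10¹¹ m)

d ≈ 0.280 AU

From T_eq⁴ = L(1−A)/(16πσd²): d = √[L(1−A)/(16πσT_eq⁴)].
d = √[2.60×10²⁵ × 0.88 / (16π × 5.67×10⁻⁸ × (260)⁴)] = 4.19×10¹⁰ m = 0.280 AU.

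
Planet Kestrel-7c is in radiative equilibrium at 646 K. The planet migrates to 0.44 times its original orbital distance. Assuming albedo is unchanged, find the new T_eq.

T_eq ∝ L^(1/4) · d^(−1/2).
T′ = 646 / 0.44^(1/2) = 974 K.

T_eq ≈ 974 K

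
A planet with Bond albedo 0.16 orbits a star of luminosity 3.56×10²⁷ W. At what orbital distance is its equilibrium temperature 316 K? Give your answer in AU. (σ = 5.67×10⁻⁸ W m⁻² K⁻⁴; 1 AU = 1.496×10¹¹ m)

d ≈ 2.17 AU

From T_eq⁴ = L(1−A)/(16πσd²): d = √[L(1−A)/(16πσT_eq⁴)].
d = √[3.56×10²⁷ × 0.84 / (16π × 5.67×10⁻⁸ × (316)⁴)] = 3.24×10¹¹ m = 2.17 AU.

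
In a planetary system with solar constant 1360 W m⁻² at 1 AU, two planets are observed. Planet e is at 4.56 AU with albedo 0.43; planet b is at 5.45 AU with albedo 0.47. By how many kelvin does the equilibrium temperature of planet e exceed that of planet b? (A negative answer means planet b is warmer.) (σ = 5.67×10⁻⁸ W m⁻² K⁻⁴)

T_eq = [S₀(1−A)/(4σd²)]^(1/4), so T ∝ (1−A)^(1/4) / √d.
T₁ = [1360×0.57/(4×5.67×10⁻⁸×4.56²)]^(1/4) = 113.23 K.
T₂ = [1360×0.53/(4×5.67×10⁻⁸×5.45²)]^(1/4) = 101.71 K.

ΔT ≈ 11.5 K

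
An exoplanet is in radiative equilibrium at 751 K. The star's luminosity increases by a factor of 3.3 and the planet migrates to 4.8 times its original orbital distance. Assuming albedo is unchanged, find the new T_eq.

T_eq ≈ 462 K

T_eq ∝ L^(1/4) · d^(−1/2).
T′ = 751 × 3.3^(1/4) / 4.8^(1/2) = 462 K.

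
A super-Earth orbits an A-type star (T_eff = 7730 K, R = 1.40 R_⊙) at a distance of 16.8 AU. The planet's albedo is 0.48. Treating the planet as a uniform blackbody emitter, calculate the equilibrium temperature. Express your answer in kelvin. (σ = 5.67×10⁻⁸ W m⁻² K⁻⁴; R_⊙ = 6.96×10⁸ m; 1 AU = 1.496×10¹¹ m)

T_eq ≈ 91.4 K

R_⋆ = 1.40 × 6.96×10⁸ = 9.74×10⁸ m.
d = 16.8 AU = 2.51×10¹² m.
L = 4πR_⋆²σT_⋆⁴ = 4π(9.74×10⁸)² × 5.67×10⁻⁸ × (7730)⁴ = 2.42×10²⁷ W.
S = L/(4πd²) = 30.4 W m⁻².
Energy balance: absorbed = emitted ⇒ πR²·S(1−A) = 4πR²·σT_eq⁴, so T_eq⁴ = S(1−A)/(4σ).
T_eq = [30.4 × 0.52 / (4 × 5.67×10⁻⁸)]^(1/4) = (6.98×10⁷)^(1/4) = 91.4 K.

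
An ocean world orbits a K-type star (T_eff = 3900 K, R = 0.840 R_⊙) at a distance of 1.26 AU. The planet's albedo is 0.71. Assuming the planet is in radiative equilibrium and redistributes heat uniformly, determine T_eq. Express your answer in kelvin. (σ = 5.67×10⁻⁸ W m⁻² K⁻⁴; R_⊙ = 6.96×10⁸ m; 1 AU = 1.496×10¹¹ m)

T_eq ≈ 113 K

R_⋆ = 0.840 × 6.96×10⁸ = 5.85×10⁸ m.
d = 1.26 AU = 1.88×10¹¹ m.
L = 4πR_⋆²σT_⋆⁴ = 4π(5.85×10⁸)² × 5.67×10⁻⁸ × (3900)⁴ = 5.63×10²⁵ W.
S = L/(4πd²) = 126 W m⁻².
Energy balance: absorbed = emitted ⇒ πR²·S(1−A) = 4πR²·σT_eq⁴, so T_eq⁴ = S(1−A)/(4σ).
T_eq = [126 × 0.29 / (4 × 5.67×10⁻⁸)]^(1/4) = (1.61×10⁸)^(1/4) = 113 K.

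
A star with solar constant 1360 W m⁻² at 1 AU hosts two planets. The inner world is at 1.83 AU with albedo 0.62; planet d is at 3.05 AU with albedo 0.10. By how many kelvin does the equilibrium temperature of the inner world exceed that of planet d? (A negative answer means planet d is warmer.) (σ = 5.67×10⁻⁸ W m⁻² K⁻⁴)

T_eq = [S₀(1−A)/(4σd²)]^(1/4), so T ∝ (1−A)^(1/4) / √d.
T₁ = [1360×0.38/(4×5.67×10⁻⁸×1.83²)]^(1/4) = 161.51 K.
T₂ = [1360×0.90/(4×5.67×10⁻⁸×3.05²)]^(1/4) = 155.20 K.

ΔT ≈ 6.3 K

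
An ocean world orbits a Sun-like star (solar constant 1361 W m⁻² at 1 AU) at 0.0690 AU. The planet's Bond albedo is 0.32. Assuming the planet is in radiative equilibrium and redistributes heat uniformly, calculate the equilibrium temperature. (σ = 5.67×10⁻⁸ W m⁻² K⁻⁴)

Flux at 0.0690 AU: S = 1361/0.0690² = 2.86×10⁵ W m⁻².
Energy balance: absorbed = emitted ⇒ πR²·S(1−A) = 4πR²·σT_eq⁴, so T_eq⁴ = S(1−A)/(4σ).
T_eq = [2.86×10⁵ × 0.68 / (4 × 5.67×10⁻⁸)]^(1/4) = (8.57×10¹¹)^(1/4) = 962 K.

T_eq ≈ 962 K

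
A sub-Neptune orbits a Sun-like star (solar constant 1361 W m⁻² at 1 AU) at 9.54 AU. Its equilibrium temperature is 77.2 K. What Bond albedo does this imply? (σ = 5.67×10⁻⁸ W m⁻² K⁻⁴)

A ≈ 0.46

Flux at 9.54 AU: S = 1361/9.54² = 15.0 W m⁻².
From T_eq⁴ = S(1−A)/(4σ): 1−A = 4σT_eq⁴/S.
1−A = 4 × 5.67×10⁻⁸ × (77.2)⁴ / 15.0 = 0.539.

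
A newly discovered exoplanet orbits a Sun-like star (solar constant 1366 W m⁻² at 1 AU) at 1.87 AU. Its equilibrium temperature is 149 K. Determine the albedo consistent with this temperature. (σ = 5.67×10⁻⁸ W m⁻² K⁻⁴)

A ≈ 0.71

Flux at 1.87 AU: S = 1366/1.87² = 391 W m⁻².
From T_eq⁴ = S(1−A)/(4σ): 1−A = 4σT_eq⁴/S.
1−A = 4 × 5.67×10⁻⁸ × (149)⁴ / 391 = 0.286.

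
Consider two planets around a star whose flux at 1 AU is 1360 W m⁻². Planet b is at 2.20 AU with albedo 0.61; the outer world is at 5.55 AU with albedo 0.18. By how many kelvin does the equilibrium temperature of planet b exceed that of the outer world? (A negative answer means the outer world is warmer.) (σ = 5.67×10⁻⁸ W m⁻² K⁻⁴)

T_eq = [S₀(1−A)/(4σd²)]^(1/4), so T ∝ (1−A)^(1/4) / √d.
T₁ = [1360×0.39/(4×5.67×10⁻⁸×2.20²)]^(1/4) = 148.26 K.
T₂ = [1360×0.82/(4×5.67×10⁻⁸×5.55²)]^(1/4) = 112.40 K.

ΔT ≈ 35.9 K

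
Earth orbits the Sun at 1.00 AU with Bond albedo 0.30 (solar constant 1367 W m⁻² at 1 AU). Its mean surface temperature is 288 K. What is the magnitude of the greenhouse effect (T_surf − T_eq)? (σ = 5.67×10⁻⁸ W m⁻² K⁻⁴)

S = 1367/1.00² = 1367 W m⁻².
T_eq = [S(1−A)/(4σ)]^(1/4) = [1367×0.70/(4×5.67×10⁻⁸)]^(1/4) = 254.9 K.
ΔT = T_surf − T_eq = 288 − 254.9.

ΔT ≈ 33.1 K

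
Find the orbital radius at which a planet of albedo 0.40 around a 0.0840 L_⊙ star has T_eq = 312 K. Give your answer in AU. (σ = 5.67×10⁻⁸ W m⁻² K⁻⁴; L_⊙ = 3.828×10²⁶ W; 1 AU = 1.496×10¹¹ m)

L = 0.0840 × 3.828×10²⁶ = 3.22×10²⁵ W.
From T_eq⁴ = L(1−A)/(16πσd²): d = √[L(1−A)/(16πσT_eq⁴)].
d = √[3.22×10²⁵ × 0.60 / (16π × 5.67×10⁻⁸ × (312)⁴)] = 2.67×10¹⁰ m = 0.179 AU.

d ≈ 0.179 AU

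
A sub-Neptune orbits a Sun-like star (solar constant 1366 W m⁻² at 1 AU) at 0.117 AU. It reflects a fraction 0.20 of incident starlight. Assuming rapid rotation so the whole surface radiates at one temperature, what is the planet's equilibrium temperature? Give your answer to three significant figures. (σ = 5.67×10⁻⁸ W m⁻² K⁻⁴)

T_eq ≈ 770 K

Flux at 0.117 AU: S = 1366/0.117² = 9.98×10⁴ W m⁻².
Energy balance: absorbed = emitted ⇒ πR²·S(1−A) = 4πR²·σT_eq⁴, so T_eq⁴ = S(1−A)/(4σ).
T_eq = [9.98×10⁴ × 0.80 / (4 × 5.67×10⁻⁸)]^(1/4) = (3.52×10¹¹)^(1/4) = 770 K.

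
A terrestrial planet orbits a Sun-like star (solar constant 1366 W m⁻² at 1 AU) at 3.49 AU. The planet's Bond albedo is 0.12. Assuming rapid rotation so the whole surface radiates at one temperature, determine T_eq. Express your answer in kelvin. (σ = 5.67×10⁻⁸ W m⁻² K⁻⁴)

T_eq ≈ 144 K

Flux at 3.49 AU: S = 1366/3.49² = 112 W m⁻².
Energy balance: absorbed = emitted ⇒ πR²·S(1−A) = 4πR²·σT_eq⁴, so T_eq⁴ = S(1−A)/(4σ).
T_eq = [112 × 0.88 / (4 × 5.67×10⁻⁸)]^(1/4) = (4.35×10⁸)^(1/4) = 144 K.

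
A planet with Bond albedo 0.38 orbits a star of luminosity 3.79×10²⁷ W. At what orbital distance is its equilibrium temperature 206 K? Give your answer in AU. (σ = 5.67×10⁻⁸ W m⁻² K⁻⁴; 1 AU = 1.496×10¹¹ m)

d ≈ 4.52 AU

From T_eq⁴ = L(1−A)/(16πσd²): d = √[L(1−A)/(16πσT_eq⁴)].
d = √[3.79×10²⁷ × 0.62 / (16π × 5.67×10⁻⁸ × (206)⁴)] = 6.77×10¹¹ m = 4.52 AU.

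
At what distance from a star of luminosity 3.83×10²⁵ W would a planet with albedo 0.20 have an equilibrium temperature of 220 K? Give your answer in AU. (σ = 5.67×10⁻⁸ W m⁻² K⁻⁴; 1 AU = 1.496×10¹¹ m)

d ≈ 0.453 AU

From T_eq⁴ = L(1−A)/(16πσd²): d = √[L(1−A)/(16πσT_eq⁴)].
d = √[3.83×10²⁵ × 0.80 / (16π × 5.67×10⁻⁸ × (220)⁴)] = 6.77×10¹⁰ m = 0.453 AU.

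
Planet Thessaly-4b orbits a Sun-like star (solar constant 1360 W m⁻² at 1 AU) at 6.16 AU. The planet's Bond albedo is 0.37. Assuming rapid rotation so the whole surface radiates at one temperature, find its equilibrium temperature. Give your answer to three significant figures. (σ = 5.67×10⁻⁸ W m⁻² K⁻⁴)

Flux at 6.16 AU: S = 1360/6.16² = 35.8 W m⁻².
Energy balance: absorbed = emitted ⇒ πR²·S(1−A) = 4πR²·σT_eq⁴, so T_eq⁴ = S(1−A)/(4σ).
T_eq = [35.8 × 0.63 / (4 × 5.67×10⁻⁸)]^(1/4) = (9.96×10⁷)^(1/4) = 99.9 K.

T_eq ≈ 99.9 K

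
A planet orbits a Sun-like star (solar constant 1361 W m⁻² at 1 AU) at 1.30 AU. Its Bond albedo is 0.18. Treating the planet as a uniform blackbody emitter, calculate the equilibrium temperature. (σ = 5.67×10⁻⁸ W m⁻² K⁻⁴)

Flux at 1.30 AU: S = 1361/1.30² = 805 W m⁻².
Energy balance: absorbed = emitted ⇒ πR²·S(1−A) = 4πR²·σT_eq⁴, so T_eq⁴ = S(1−A)/(4σ).
T_eq = [805 × 0.82 / (4 × 5.67×10⁻⁸)]^(1/4) = (2.91×10⁹)^(1/4) = 232 K.

T_eq ≈ 232 K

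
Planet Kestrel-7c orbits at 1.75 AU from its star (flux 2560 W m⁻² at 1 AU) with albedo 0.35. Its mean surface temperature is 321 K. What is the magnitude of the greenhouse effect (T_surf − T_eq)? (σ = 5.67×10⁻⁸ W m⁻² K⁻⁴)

S = 2560/1.75² = 835.9 W m⁻².
T_eq = [S(1−A)/(4σ)]^(1/4) = [835.9×0.65/(4×5.67×10⁻⁸)]^(1/4) = 221.2 K.
ΔT = T_surf − T_eq = 321 − 221.2.

ΔT ≈ 99.8 K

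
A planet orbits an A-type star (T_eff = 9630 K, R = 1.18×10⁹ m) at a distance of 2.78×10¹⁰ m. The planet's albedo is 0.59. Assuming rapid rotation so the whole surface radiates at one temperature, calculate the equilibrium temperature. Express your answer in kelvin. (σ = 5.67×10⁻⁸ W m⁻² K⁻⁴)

T_eq ≈ 1120 K

L = 4πR_⋆²σT_⋆⁴ = 4π(1.18×10⁹)² × 5.67×10⁻⁸ × (9630)⁴ = 8.53×10²⁷ W.
S = L/(4πd²) = 8.79×10⁵ W m⁻².
Energy balance: absorbed = emitted ⇒ πR²·S(1−A) = 4πR²·σT_eq⁴, so T_eq⁴ = S(1−A)/(4σ).
T_eq = [8.79×10⁵ × 0.41 / (4 × 5.67×10⁻⁸)]^(1/4) = (1.59×10¹²)^(1/4) = 1120 K.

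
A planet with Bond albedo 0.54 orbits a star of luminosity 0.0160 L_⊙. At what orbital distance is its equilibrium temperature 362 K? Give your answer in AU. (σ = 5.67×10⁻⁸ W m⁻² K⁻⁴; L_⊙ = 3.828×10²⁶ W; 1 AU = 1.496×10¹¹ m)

d ≈ 0.0507 AU

L = 0.0160 × 3.828×10²⁶ = 6.12×10²⁴ W.
From T_eq⁴ = L(1−A)/(16πσd²): d = √[L(1−A)/(16πσT_eq⁴)].
d = √[6.12×10²⁴ × 0.46 / (16π × 5.67×10⁻⁸ × (362)⁴)] = 7.59×10⁹ m = 0.0507 AU.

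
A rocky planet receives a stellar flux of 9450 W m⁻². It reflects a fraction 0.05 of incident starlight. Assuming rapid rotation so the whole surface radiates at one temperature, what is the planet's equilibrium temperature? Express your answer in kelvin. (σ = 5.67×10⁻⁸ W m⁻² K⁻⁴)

Energy balance: absorbed = emitted ⇒ πR²·S(1−A) = 4πR²·σT_eq⁴, so T_eq⁴ = S(1−A)/(4σ).
T_eq = [9450 × 0.95 / (4 × 5.67×10⁻⁸)]^(1/4) = (3.96×10¹⁰)^(1/4) = 446 K.

T_eq ≈ 446 K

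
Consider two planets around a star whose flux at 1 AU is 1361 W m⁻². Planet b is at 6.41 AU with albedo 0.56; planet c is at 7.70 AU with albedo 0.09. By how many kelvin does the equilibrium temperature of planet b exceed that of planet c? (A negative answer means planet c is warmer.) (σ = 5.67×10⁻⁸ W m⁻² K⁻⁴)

ΔT ≈ -8.4 K

T_eq = [S₀(1−A)/(4σd²)]^(1/4), so T ∝ (1−A)^(1/4) / √d.
T₁ = [1361×0.44/(4×5.67×10⁻⁸×6.41²)]^(1/4) = 89.53 K.
T₂ = [1361×0.91/(4×5.67×10⁻⁸×7.70²)]^(1/4) = 97.96 K.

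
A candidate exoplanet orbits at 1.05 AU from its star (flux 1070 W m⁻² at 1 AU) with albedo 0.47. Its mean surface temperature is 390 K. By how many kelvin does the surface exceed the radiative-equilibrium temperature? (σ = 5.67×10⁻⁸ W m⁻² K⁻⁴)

S = 1070/1.05² = 970.5 W m⁻².
T_eq = [S(1−A)/(4σ)]^(1/4) = [970.5×0.53/(4×5.67×10⁻⁸)]^(1/4) = 218.2 K.
ΔT = T_surf − T_eq = 390 − 218.2.

ΔT ≈ 171.8 K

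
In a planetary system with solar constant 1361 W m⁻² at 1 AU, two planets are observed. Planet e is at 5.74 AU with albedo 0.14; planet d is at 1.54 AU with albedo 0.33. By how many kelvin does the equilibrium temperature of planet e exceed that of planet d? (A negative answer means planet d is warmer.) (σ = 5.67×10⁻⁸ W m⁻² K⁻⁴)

ΔT ≈ -91.0 K

T_eq = [S₀(1−A)/(4σd²)]^(1/4), so T ∝ (1−A)^(1/4) / √d.
T₁ = [1361×0.86/(4×5.67×10⁻⁸×5.74²)]^(1/4) = 111.87 K.
T₂ = [1361×0.67/(4×5.67×10⁻⁸×1.54²)]^(1/4) = 202.91 K.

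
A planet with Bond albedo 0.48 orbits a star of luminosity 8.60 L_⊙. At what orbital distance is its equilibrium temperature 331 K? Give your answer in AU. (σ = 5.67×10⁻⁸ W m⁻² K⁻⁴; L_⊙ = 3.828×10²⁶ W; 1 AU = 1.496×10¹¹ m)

d ≈ 1.50 AU

L = 8.60 × 3.828×10²⁶ = 3.29×10²⁷ W.
From T_eq⁴ = L(1−A)/(16πσd²): d = √[L(1−A)/(16πσT_eq⁴)].
d = √[3.29×10²⁷ × 0.52 / (16π × 5.67×10⁻⁸ × (331)⁴)] = 2.24×10¹¹ m = 1.50 AU.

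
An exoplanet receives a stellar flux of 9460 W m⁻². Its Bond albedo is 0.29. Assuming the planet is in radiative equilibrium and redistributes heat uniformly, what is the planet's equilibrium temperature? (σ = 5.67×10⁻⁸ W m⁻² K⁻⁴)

Energy balance: absorbed = emitted ⇒ πR²·S(1−A) = 4πR²·σT_eq⁴, so T_eq⁴ = S(1−A)/(4σ).
T_eq = [9460 × 0.71 / (4 × 5.67×10⁻⁸)]^(1/4) = (2.96×10¹⁰)^(1/4) = 415 K.

T_eq ≈ 415 K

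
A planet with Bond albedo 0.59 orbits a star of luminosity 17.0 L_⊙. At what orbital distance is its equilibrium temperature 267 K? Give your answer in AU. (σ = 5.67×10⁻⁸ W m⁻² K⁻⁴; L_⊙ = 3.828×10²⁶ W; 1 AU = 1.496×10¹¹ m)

d ≈ 2.87 AU

L = 17.0 × 3.828×10²⁶ = 6.51×10²⁷ W.
From T_eq⁴ = L(1−A)/(16πσd²): d = √[L(1−A)/(16πσT_eq⁴)].
d = √[6.51×10²⁷ × 0.41 / (16π × 5.67×10⁻⁸ × (267)⁴)] = 4.29×10¹¹ m = 2.87 AU.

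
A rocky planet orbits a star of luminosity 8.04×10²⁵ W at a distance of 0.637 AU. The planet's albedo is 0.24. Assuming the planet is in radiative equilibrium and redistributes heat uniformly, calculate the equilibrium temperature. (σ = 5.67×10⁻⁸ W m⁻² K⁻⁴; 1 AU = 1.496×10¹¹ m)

T_eq ≈ 220 K

d = 0.637 AU = 9.53×10¹⁰ m.
Flux: S = L/(4πd²) = 8.04×10²⁵/(4π×(9.53×10¹⁰)²) = 705 W m⁻².
Energy balance: absorbed = emitted ⇒ πR²·S(1−A) = 4πR²·σT_eq⁴, so T_eq⁴ = S(1−A)/(4σ).
T_eq = [705 × 0.76 / (4 × 5.67×10⁻⁸)]^(1/4) = (2.36×10⁹)^(1/4) = 220 K.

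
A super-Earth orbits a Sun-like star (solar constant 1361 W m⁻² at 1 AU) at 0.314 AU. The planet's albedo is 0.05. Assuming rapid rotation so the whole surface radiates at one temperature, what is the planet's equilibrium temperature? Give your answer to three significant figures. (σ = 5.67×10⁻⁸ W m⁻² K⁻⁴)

T_eq ≈ 490 K

Flux at 0.314 AU: S = 1361/0.314² = 1.38×10⁴ W m⁻².
Energy balance: absorbed = emitted ⇒ πR²·S(1−A) = 4πR²·σT_eq⁴, so T_eq⁴ = S(1−A)/(4σ).
T_eq = [1.38×10⁴ × 0.95 / (4 × 5.67×10⁻⁸)]^(1/4) = (5.78×10¹⁰)^(1/4) = 490 K.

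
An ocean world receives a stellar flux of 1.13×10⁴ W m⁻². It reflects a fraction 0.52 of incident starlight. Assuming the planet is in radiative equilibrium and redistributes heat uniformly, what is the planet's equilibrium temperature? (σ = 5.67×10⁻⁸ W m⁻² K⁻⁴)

T_eq ≈ 393 K

Energy balance: absorbed = emitted ⇒ πR²·S(1−A) = 4πR²·σT_eq⁴, so T_eq⁴ = S(1−A)/(4σ).
T_eq = [1.13×10⁴ × 0.48 / (4 × 5.67×10⁻⁸)]^(1/4) = (2.39×10¹⁰)^(1/4) = 393 K.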